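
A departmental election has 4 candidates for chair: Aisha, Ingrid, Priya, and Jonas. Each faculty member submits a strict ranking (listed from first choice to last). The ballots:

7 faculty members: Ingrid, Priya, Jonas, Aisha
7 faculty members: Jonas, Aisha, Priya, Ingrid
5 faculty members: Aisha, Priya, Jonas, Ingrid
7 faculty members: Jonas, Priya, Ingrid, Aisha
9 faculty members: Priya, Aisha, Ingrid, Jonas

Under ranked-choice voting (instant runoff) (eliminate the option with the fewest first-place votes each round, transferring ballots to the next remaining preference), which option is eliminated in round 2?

Ingrid

Round 1: Aisha 5, Ingrid 7, Priya 9, Jonas 14. Eliminate Aisha.
Round 2: Ingrid 7, Priya 14, Jonas 14. Eliminate Ingrid.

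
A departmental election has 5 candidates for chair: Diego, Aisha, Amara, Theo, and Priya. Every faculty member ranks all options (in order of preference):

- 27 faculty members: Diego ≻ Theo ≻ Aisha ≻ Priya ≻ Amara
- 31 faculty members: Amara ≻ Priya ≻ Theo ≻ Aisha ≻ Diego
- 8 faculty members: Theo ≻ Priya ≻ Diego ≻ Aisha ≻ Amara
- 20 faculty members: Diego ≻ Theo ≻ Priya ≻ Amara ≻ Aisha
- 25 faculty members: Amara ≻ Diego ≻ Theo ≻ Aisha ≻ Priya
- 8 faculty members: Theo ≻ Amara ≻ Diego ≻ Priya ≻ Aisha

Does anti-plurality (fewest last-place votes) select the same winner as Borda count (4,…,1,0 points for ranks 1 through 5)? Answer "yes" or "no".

yes

Anti-plurality — last-place votes: Diego 31, Aisha 28, Amara 35, Theo 0, Priya 25. Winner: Theo.
Borda — scores: Diego 295, Aisha 118, Amara 268, Theo 317, Priya 192. Winner: Theo.
The two methods agree.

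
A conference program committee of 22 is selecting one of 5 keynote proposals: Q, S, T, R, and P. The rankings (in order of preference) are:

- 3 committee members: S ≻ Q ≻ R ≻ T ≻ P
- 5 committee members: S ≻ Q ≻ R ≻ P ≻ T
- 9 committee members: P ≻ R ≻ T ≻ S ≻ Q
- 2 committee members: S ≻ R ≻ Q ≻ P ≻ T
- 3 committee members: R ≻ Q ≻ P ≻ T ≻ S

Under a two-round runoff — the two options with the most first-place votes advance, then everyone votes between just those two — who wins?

P

Round 1 first-place votes: Q 0, S 10, T 0, R 3, P 9.
S and P advance.
Runoff: S is preferred to P by 10 voters; P by 12.
P wins the runoff.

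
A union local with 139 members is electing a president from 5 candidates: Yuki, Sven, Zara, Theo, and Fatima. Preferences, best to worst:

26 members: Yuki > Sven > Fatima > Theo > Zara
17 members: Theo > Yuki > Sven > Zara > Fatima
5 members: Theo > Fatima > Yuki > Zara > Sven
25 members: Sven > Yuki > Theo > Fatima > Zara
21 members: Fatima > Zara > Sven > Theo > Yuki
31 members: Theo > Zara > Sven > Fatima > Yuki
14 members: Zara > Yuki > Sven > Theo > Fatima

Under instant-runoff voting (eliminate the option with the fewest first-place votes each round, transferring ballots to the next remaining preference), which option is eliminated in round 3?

Round 1: Yuki 26, Sven 25, Zara 14, Theo 53, Fatima 21. Eliminate Zara.
Round 2: Yuki 40, Sven 25, Theo 53, Fatima 21. Eliminate Fatima.
Round 3: Yuki 40, Sven 46, Theo 53. Eliminate Yuki.

Yuki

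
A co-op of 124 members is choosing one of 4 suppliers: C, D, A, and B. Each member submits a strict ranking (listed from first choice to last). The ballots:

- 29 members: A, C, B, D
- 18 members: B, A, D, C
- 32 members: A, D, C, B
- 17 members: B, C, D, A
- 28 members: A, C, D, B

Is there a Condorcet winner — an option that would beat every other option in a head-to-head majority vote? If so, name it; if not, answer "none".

A

A vs C: 107–17 for A.
A vs D: 107–17 for A.
A vs B: 89–35 for A.
A beats every other option head-to-head.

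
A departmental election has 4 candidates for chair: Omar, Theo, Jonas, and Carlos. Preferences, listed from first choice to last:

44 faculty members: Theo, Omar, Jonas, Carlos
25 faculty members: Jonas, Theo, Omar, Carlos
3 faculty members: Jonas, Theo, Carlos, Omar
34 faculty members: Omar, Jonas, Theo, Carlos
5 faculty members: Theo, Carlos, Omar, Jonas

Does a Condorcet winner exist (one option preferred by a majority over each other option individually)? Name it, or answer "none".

Checking pairwise contests:
Theo beats Omar 77–34.
Jonas beats Theo 62–49.
Omar beats Jonas 83–28.
Omar beats Carlos 103–8.
Every option loses at least one head-to-head, so there is no Condorcet winner.

none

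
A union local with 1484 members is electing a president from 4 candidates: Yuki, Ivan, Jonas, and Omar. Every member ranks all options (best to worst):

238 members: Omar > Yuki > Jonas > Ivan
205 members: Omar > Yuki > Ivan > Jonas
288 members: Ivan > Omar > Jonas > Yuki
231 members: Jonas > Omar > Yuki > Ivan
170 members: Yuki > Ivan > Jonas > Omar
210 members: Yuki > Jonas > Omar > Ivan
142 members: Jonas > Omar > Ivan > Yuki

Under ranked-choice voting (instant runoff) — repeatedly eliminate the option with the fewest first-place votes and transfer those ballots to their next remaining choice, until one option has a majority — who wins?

Round 1: Yuki 380, Ivan 288, Jonas 373, Omar 443. Eliminate Ivan.
Round 2: Yuki 380, Jonas 373, Omar 731. Eliminate Jonas.
Round 3: Yuki 380, Omar 1104. Omar has a majority.

Omar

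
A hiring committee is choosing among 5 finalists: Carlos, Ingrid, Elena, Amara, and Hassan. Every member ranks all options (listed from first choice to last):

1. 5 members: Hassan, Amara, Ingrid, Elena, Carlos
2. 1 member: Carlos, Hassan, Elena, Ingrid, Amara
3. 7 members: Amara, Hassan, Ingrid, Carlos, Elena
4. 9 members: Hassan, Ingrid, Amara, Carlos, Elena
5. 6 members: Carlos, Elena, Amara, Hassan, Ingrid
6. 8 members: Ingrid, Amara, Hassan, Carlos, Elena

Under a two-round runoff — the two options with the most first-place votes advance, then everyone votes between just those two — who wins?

Hassan

Round 1 first-place votes: Carlos 7, Ingrid 8, Elena 0, Amara 7, Hassan 14.
Hassan and Ingrid advance.
Runoff: Hassan is preferred to Ingrid by 28 voters; Ingrid by 8.
Hassan wins the runoff.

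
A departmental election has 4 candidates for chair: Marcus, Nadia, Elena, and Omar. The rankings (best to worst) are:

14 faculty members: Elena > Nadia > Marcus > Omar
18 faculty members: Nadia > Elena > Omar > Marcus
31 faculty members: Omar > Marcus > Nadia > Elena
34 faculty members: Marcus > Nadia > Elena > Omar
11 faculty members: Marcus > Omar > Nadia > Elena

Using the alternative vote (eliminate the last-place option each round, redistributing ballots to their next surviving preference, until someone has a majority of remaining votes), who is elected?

Round 1: Marcus 45, Nadia 18, Elena 14, Omar 31. Eliminate Elena.
Round 2: Marcus 45, Nadia 32, Omar 31. Eliminate Omar.
Round 3: Marcus 76, Nadia 32. Marcus has a majority.

Marcus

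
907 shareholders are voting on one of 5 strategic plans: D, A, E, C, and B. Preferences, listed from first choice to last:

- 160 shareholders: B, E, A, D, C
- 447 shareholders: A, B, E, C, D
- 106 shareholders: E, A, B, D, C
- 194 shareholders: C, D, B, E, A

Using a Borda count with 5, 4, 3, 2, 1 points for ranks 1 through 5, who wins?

B

D: 160·2 + 447·1 + 106·2 + 194·4 = 1755
A: 160·3 + 447·5 + 106·4 + 194·1 = 3333
E: 160·4 + 447·3 + 106·5 + 194·2 = 2899
C: 160·1 + 447·2 + 106·1 + 194·5 = 2130
B: 160·5 + 447·4 + 106·3 + 194·3 = 3488
B has the highest Borda score (3488).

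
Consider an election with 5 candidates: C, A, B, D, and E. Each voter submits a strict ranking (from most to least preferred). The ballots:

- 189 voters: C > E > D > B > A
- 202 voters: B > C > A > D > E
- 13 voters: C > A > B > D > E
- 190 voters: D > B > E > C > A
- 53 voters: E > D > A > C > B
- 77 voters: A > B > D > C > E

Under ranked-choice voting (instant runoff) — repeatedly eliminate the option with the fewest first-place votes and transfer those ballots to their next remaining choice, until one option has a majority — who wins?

D

Round 1: C 202, A 77, B 202, D 190, E 53. Eliminate E.
Round 2: C 202, A 77, B 202, D 243. Eliminate A.
Round 3: C 202, B 279, D 243. Eliminate C.
Round 4: B 292, D 432. D has a majority.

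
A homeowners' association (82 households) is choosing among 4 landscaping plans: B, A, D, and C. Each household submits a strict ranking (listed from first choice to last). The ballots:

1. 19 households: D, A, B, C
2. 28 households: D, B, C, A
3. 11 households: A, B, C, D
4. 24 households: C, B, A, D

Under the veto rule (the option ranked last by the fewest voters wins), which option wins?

B

Last-place votes: B 0, A 28, D 35, C 19.
B is ranked last by the fewest voters, so B wins.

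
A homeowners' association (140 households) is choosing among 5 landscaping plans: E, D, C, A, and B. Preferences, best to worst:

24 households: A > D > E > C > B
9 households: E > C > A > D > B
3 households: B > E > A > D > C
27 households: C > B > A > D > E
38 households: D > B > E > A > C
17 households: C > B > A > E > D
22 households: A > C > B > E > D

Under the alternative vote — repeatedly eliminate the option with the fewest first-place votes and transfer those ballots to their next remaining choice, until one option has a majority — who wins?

A

Round 1: E 9, D 38, C 44, A 46, B 3. Eliminate B.
Round 2: E 12, D 38, C 44, A 46. Eliminate E.
Round 3: D 38, C 53, A 49. Eliminate D.
Round 4: C 53, A 87. A has a majority.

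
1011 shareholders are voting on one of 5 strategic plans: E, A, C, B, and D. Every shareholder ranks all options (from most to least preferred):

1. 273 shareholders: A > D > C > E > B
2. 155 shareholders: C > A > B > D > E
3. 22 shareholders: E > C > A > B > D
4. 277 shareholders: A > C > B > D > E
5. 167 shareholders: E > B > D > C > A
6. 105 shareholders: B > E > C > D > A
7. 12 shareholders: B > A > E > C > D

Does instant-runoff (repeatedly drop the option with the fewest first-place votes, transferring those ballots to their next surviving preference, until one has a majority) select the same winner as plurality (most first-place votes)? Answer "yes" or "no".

yes

Instant-runoff — R1 E 189, A 550, C 155, B 117, D 0 (A winner). Winner: A.
Plurality — first-place votes: E 189, A 550, C 155, B 117, D 0. Winner: A.
The two methods agree.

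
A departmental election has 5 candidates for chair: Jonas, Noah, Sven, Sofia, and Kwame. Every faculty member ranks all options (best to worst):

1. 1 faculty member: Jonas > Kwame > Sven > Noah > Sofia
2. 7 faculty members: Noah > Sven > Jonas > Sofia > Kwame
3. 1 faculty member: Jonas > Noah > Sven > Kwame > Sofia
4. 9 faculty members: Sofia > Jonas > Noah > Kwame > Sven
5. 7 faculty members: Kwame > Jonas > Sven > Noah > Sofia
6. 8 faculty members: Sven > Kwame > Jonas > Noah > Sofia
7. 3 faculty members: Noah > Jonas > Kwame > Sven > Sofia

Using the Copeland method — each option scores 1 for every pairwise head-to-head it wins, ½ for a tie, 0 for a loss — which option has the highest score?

Jonas: beats Noah, Sven, Sofia, and Kwame → score 4.
Noah: beats Sven, Sofia, and Kwame; loses to Jonas → score 3.
Sven: beats Sofia; loses to Jonas, Noah, and Kwame → score 1.
Sofia: loses to Jonas, Noah, Sven, and Kwame → score 0.
Kwame: beats Sven and Sofia; loses to Jonas and Noah → score 2.
Jonas has the best pairwise record.

Jonas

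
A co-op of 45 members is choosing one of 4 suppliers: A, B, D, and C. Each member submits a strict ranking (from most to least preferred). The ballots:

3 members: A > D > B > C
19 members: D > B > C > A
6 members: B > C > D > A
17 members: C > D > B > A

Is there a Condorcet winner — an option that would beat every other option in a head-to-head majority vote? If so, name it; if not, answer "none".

Checking pairwise contests:
B beats A 42–3.
D beats B 39–6.
C beats D 23–22.
B beats C 28–17.
Every option loses at least one head-to-head, so there is no Condorcet winner.

none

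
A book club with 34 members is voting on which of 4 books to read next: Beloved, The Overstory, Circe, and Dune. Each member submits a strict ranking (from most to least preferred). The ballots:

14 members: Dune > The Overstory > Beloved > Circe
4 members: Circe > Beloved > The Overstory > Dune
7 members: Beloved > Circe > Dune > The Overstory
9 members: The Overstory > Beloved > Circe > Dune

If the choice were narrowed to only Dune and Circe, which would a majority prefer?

Circe

Voters preferring Dune to Circe: 14; preferring Circe to Dune: 20.
Circe wins the head-to-head.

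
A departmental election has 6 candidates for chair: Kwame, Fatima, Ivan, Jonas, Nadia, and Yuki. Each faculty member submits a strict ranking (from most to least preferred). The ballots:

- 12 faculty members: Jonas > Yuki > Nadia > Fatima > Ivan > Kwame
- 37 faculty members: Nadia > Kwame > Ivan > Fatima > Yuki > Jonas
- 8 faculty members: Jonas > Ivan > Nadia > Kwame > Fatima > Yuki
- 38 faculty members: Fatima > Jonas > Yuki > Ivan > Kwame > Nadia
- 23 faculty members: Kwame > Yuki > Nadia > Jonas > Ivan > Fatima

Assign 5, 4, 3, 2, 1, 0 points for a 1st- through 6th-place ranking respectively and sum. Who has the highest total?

Kwame

Kwame: 12·0 + 37·4 + 8·2 + 38·1 + 23·5 = 317
Fatima: 12·2 + 37·2 + 8·1 + 38·5 + 23·0 = 296
Ivan: 12·1 + 37·3 + 8·4 + 38·2 + 23·1 = 254
Jonas: 12·5 + 37·0 + 8·5 + 38·4 + 23·2 = 298
Nadia: 12·3 + 37·5 + 8·3 + 38·0 + 23·3 = 314
Yuki: 12·4 + 37·1 + 8·0 + 38·3 + 23·4 = 291
Kwame has the highest Borda score (317).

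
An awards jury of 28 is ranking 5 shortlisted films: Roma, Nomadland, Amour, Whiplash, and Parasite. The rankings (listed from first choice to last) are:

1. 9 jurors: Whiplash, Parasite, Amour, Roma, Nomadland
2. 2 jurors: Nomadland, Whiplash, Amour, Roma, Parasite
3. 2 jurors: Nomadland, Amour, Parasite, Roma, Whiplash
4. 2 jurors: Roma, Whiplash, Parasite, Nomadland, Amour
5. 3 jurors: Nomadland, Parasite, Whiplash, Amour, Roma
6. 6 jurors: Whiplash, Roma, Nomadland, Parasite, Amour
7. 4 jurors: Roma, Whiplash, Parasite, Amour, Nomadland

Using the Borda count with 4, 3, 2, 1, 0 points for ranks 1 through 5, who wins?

Whiplash

Roma: 9·1 + 2·1 + 2·1 + 2·4 + 3·0 + 6·3 + 4·4 = 55
Nomadland: 9·0 + 2·4 + 2·4 + 2·1 + 3·4 + 6·2 + 4·0 = 42
Amour: 9·2 + 2·2 + 2·3 + 2·0 + 3·1 + 6·0 + 4·1 = 35
Whiplash: 9·4 + 2·3 + 2·0 + 2·3 + 3·2 + 6·4 + 4·3 = 90
Parasite: 9·3 + 2·0 + 2·2 + 2·2 + 3·3 + 6·1 + 4·2 = 58
Whiplash has the highest Borda score (90).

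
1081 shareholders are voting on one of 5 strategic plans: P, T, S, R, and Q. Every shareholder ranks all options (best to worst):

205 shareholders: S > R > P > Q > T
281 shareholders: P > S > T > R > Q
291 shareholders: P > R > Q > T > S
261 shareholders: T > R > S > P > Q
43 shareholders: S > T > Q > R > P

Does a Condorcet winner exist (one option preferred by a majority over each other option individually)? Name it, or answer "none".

P vs T: 777–304 for P.
P vs S: 572–509 for P.
P vs R: 572–509 for P.
P vs Q: 1038–43 for P.
P beats every other option head-to-head.

P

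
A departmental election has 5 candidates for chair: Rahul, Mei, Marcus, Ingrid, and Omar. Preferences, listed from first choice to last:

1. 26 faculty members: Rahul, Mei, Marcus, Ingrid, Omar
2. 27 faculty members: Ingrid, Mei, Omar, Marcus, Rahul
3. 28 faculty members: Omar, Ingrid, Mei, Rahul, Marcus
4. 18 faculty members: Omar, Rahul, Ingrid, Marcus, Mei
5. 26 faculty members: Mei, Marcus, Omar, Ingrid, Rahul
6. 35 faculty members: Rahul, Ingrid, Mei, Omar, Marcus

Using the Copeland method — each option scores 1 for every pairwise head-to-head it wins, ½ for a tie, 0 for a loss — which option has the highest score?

Rahul: beats Marcus; loses to Mei, Ingrid, and Omar → score 1.
Mei: beats Rahul, Marcus, and Omar; loses to Ingrid → score 3.
Marcus: loses to Rahul, Mei, Ingrid, and Omar → score 0.
Ingrid: beats Rahul, Mei, Marcus, and Omar → score 4.
Omar: beats Rahul and Marcus; loses to Mei and Ingrid → score 2.
Ingrid has the best pairwise record.

Ingrid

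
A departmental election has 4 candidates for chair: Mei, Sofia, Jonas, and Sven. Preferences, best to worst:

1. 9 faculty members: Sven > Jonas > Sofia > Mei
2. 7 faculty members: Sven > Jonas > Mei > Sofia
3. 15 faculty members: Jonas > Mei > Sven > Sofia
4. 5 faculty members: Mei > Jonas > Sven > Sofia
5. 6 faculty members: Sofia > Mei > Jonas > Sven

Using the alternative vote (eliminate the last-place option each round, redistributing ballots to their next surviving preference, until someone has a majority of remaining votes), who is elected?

Jonas

Round 1: Mei 5, Sofia 6, Jonas 15, Sven 16. Eliminate Mei.
Round 2: Sofia 6, Jonas 20, Sven 16. Eliminate Sofia.
Round 3: Jonas 26, Sven 16. Jonas has a majority.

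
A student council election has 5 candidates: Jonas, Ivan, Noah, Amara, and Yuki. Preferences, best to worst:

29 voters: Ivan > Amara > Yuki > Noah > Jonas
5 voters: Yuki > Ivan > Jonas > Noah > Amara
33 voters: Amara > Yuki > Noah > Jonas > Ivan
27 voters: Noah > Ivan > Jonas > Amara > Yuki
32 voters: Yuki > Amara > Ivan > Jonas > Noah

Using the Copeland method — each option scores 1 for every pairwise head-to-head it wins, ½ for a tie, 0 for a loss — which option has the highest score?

Jonas: loses to Ivan, Noah, Amara, and Yuki → score 0.
Ivan: beats Jonas and Noah; loses to Amara and Yuki → score 2.
Noah: beats Jonas; loses to Ivan, Amara, and Yuki → score 1.
Amara: beats Jonas, Ivan, Noah, and Yuki → score 4.
Yuki: beats Jonas, Ivan, and Noah; loses to Amara → score 3.
Amara has the best pairwise record.

Amara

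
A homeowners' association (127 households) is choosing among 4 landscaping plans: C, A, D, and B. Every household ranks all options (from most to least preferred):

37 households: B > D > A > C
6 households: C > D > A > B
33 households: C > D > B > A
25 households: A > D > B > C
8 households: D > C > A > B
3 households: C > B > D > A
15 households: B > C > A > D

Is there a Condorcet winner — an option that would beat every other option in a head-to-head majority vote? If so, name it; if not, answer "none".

D

D vs C: 70–57 for D.
D vs A: 87–40 for D.
D vs B: 72–55 for D.
D beats every other option head-to-head.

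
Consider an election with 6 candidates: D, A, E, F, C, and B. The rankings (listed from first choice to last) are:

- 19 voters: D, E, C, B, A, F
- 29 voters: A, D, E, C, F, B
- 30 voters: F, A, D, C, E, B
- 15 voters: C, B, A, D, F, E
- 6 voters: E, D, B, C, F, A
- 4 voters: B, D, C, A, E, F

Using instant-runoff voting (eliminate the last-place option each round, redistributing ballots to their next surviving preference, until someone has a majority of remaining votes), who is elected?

A

Round 1: D 19, A 29, E 6, F 30, C 15, B 4. Eliminate B.
Round 2: D 23, A 29, E 6, F 30, C 15. Eliminate E.
Round 3: D 29, A 29, F 30, C 15. Eliminate C.
Round 4: D 29, A 44, F 30. Eliminate D.
Round 5: A 67, F 36. A has a majority.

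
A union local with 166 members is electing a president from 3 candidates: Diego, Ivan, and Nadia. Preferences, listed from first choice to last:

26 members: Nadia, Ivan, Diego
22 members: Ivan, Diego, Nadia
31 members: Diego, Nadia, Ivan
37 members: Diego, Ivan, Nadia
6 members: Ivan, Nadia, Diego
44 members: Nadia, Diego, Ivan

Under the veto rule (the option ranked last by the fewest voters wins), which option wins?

Diego

Last-place votes: Diego 32, Ivan 75, Nadia 59.
Diego is ranked last by the fewest voters, so Diego wins.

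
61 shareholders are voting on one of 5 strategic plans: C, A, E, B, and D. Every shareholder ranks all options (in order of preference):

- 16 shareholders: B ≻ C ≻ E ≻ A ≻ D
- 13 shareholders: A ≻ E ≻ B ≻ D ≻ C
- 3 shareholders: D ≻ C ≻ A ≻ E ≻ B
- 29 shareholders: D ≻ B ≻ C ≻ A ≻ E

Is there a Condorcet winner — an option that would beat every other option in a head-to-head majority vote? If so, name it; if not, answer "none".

D vs C: 45–16 for D.
D vs A: 32–29 for D.
D vs E: 32–29 for D.
D vs B: 32–29 for D.
D beats every other option head-to-head.

D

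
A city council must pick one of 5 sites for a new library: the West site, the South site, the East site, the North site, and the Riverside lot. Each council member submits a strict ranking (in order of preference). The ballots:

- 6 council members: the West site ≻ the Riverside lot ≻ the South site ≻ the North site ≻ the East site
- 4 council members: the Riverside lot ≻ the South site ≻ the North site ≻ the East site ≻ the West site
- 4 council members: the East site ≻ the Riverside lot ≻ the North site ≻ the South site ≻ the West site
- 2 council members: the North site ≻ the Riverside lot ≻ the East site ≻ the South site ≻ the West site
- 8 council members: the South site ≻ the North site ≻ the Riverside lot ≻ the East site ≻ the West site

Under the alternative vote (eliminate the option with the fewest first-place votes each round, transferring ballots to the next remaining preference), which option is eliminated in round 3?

the West site

Round 1: the West site 6, the South site 8, the East site 4, the North site 2, the Riverside lot 4. Eliminate the North site.
Round 2: the West site 6, the South site 8, the East site 4, the Riverside lot 6. Eliminate the East site.
Round 3: the West site 6, the South site 8, the Riverside lot 10. Eliminate the West site.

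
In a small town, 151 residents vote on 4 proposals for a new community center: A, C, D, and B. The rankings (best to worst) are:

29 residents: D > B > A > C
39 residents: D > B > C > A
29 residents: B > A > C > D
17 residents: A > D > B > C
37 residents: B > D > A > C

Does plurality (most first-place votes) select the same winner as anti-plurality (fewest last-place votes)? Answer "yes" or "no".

no

Plurality — first-place votes: A 17, C 0, D 68, B 66. Winner: D.
Anti-plurality — last-place votes: A 39, C 83, D 29, B 0. Winner: B.
The two methods disagree.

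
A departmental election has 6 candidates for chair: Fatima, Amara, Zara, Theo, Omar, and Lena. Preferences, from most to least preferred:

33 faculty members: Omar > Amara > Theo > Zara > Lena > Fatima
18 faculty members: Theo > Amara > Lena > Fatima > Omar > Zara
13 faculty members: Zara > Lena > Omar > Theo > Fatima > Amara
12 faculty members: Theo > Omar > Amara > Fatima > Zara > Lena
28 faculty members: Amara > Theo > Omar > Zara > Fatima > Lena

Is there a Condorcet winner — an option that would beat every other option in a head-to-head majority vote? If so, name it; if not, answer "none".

Checking pairwise contests:
Amara beats Fatima 91–13.
Omar beats Amara 58–46.
Amara beats Zara 91–13.
Amara beats Theo 61–43.
Theo beats Omar 58–46.
Amara beats Lena 91–13.
Every option loses at least one head-to-head, so there is no Condorcet winner.

none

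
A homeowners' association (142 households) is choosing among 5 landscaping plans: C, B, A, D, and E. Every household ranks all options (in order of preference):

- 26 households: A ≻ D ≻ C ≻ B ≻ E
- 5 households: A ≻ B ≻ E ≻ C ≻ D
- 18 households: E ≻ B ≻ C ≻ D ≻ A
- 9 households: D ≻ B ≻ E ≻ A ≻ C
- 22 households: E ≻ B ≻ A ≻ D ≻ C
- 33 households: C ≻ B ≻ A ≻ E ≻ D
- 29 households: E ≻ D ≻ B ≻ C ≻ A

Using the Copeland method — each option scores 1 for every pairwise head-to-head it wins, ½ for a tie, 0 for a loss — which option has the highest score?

C: beats A; loses to B, D, and E → score 1.
B: beats C, A, D, and E → score 4.
A: beats D; loses to C, B, and E → score 1.
D: beats C; loses to B, A, and E → score 1.
E: beats C, A, and D; loses to B → score 3.
B has the best pairwise record.

B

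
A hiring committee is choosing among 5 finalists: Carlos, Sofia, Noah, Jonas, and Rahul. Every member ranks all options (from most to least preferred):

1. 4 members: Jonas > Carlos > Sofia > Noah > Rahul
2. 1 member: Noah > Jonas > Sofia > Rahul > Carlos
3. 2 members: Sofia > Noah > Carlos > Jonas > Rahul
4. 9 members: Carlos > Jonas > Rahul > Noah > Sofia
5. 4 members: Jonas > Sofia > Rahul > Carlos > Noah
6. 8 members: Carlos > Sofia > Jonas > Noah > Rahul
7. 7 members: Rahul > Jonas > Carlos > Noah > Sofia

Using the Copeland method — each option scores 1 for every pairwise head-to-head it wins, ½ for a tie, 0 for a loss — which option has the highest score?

Carlos: beats Sofia, Noah, Jonas, and Rahul → score 4.
Sofia: beats Noah and Rahul; loses to Carlos and Jonas → score 2.
Noah: loses to Carlos, Sofia, Jonas, and Rahul → score 0.
Jonas: beats Sofia, Noah, and Rahul; loses to Carlos → score 3.
Rahul: beats Noah; loses to Carlos, Sofia, and Jonas → score 1.
Carlos has the best pairwise record.

Carlos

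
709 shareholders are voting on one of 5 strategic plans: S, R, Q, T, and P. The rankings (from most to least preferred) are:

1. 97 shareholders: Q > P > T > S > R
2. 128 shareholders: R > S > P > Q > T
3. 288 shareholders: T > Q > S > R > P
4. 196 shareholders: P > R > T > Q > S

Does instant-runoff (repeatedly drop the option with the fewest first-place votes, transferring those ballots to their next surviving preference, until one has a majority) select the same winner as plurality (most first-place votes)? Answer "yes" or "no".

Instant-runoff — R1 S 0, R 128, Q 97, T 288, P 196 (S out); R2 R 128, Q 97, T 288, P 196 (Q out); R3 R 128, T 288, P 293 (R out); R4 T 288, P 421 (P winner). Winner: P.
Plurality — first-place votes: S 0, R 128, Q 97, T 288, P 196. Winner: T.
The two methods disagree.

no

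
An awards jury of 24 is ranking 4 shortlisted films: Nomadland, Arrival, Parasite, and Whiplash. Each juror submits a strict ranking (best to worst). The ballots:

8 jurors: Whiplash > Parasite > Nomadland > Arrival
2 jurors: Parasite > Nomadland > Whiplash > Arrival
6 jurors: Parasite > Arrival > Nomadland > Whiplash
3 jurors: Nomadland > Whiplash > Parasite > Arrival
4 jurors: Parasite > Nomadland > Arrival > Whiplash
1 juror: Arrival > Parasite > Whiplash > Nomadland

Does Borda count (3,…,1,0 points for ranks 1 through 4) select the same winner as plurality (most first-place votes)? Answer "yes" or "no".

yes

Borda — scores: Nomadland 35, Arrival 19, Parasite 57, Whiplash 33. Winner: Parasite.
Plurality — first-place votes: Nomadland 3, Arrival 1, Parasite 12, Whiplash 8. Winner: Parasite.
The two methods agree.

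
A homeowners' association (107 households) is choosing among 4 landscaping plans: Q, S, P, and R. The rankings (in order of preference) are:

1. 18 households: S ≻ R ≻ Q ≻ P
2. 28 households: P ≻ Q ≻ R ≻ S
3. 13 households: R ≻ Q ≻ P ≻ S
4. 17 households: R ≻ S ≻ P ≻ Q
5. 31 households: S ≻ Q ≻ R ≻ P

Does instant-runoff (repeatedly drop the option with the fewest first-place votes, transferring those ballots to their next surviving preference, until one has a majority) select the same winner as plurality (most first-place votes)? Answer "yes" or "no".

no

Instant-runoff — R1 Q 0, S 49, P 28, R 30 (Q out); R2 S 49, P 28, R 30 (P out); R3 S 49, R 58 (R winner). Winner: R.
Plurality — first-place votes: Q 0, S 49, P 28, R 30. Winner: S.
The two methods disagree.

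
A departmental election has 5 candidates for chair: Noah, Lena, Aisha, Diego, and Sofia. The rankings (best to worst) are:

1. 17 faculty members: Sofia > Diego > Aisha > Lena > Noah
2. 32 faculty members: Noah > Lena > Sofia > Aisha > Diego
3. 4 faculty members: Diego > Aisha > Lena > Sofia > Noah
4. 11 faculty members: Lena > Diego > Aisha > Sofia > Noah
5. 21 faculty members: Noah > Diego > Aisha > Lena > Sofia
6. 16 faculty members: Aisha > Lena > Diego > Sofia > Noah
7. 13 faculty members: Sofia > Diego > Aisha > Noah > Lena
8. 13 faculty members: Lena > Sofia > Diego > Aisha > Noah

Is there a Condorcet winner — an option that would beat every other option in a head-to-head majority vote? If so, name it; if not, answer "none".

none

Checking pairwise contests:
Aisha beats Noah 74–53.
Noah beats Lena 66–61.
Diego beats Aisha 79–48.
Lena beats Diego 72–55.
Lena beats Sofia 97–30.
Every option loses at least one head-to-head, so there is no Condorcet winner.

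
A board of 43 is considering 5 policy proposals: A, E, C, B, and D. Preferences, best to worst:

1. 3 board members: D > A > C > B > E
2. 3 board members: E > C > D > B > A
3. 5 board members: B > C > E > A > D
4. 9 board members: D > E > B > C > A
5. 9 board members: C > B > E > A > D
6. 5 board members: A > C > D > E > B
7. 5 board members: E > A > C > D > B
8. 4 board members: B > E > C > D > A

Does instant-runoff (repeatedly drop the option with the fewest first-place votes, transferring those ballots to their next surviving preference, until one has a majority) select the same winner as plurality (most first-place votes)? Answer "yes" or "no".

Instant-runoff — R1 A 5, E 8, C 9, B 9, D 12 (A out); R2 E 8, C 14, B 9, D 12 (E out); R3 C 22, B 9, D 12 (C winner). Winner: C.
Plurality — first-place votes: A 5, E 8, C 9, B 9, D 12. Winner: D.
The two methods disagree.

no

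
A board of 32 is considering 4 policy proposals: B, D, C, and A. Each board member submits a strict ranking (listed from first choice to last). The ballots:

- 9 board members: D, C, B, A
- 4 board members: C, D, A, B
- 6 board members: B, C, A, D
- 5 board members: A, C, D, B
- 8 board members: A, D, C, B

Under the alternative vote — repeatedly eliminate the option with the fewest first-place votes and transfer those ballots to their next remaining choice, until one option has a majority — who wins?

A

Round 1: B 6, D 9, C 4, A 13. Eliminate C.
Round 2: B 6, D 13, A 13. Eliminate B.
Round 3: D 13, A 19. A has a majority.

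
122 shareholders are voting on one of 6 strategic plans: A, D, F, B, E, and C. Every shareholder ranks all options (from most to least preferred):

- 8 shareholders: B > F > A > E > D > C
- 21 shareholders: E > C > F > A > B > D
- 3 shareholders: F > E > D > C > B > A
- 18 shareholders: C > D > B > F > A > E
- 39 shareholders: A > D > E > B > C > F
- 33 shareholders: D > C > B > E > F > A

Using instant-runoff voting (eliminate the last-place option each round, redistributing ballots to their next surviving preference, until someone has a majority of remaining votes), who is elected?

Round 1: A 39, D 33, F 3, B 8, E 21, C 18. Eliminate F.
Round 2: A 39, D 33, B 8, E 24, C 18. Eliminate B.
Round 3: A 47, D 33, E 24, C 18. Eliminate C.
Round 4: A 47, D 51, E 24. Eliminate E.
Round 5: A 68, D 54. A has a majority.

A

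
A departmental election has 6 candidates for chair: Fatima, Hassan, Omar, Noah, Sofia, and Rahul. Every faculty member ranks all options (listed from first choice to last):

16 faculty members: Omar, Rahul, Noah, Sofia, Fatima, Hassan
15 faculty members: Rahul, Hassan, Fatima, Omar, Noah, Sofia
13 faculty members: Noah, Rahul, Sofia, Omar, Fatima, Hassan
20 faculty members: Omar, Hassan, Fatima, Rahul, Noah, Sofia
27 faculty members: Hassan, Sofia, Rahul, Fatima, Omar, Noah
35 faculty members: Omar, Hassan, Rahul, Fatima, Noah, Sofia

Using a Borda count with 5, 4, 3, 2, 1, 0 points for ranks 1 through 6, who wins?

Omar

Fatima: 16·1 + 15·3 + 13·1 + 20·3 + 27·2 + 35·2 = 258
Hassan: 16·0 + 15·4 + 13·0 + 20·4 + 27·5 + 35·4 = 415
Omar: 16·5 + 15·2 + 13·2 + 20·5 + 27·1 + 35·5 = 438
Noah: 16·3 + 15·1 + 13·5 + 20·1 + 27·0 + 35·1 = 183
Sofia: 16·2 + 15·0 + 13·3 + 20·0 + 27·4 + 35·0 = 179
Rahul: 16·4 + 15·5 + 13·4 + 20·2 + 27·3 + 35·3 = 417
Omar has the highest Borda score (438).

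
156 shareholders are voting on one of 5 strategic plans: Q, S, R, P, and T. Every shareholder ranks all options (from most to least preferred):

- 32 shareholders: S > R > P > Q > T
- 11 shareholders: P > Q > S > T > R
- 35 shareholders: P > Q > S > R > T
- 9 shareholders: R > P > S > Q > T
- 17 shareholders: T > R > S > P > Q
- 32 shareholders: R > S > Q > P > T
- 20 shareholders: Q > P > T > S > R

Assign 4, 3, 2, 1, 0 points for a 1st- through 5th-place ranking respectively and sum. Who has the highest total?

Q: 32·1 + 11·3 + 35·3 + 9·1 + 17·0 + 32·2 + 20·4 = 323
S: 32·4 + 11·2 + 35·2 + 9·2 + 17·2 + 32·3 + 20·1 = 388
R: 32·3 + 11·0 + 35·1 + 9·4 + 17·3 + 32·4 + 20·0 = 346
P: 32·2 + 11·4 + 35·4 + 9·3 + 17·1 + 32·1 + 20·3 = 384
T: 32·0 + 11·1 + 35·0 + 9·0 + 17·4 + 32·0 + 20·2 = 119
S has the highest Borda score (388).

S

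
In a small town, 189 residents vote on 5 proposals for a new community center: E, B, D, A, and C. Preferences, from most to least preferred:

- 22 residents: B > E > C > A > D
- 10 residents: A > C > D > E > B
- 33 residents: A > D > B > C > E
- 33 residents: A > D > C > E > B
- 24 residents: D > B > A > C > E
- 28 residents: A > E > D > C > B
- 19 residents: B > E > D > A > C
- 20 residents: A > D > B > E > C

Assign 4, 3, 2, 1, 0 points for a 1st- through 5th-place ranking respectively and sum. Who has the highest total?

E: 22·3 + 10·1 + 33·0 + 33·1 + 24·0 + 28·3 + 19·3 + 20·1 = 270
B: 22·4 + 10·0 + 33·2 + 33·0 + 24·3 + 28·0 + 19·4 + 20·2 = 342
D: 22·0 + 10·2 + 33·3 + 33·3 + 24·4 + 28·2 + 19·2 + 20·3 = 468
A: 22·1 + 10·4 + 33·4 + 33·4 + 24·2 + 28·4 + 19·1 + 20·4 = 585
C: 22·2 + 10·3 + 33·1 + 33·2 + 24·1 + 28·1 + 19·0 + 20·0 = 225
A has the highest Borda score (585).

A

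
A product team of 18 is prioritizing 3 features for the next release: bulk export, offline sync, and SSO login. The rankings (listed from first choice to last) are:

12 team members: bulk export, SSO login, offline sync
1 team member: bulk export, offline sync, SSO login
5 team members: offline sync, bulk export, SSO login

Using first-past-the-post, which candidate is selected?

bulk export

First-place votes: bulk export 13, offline sync 5, SSO login 0.
bulk export has the most first-place votes.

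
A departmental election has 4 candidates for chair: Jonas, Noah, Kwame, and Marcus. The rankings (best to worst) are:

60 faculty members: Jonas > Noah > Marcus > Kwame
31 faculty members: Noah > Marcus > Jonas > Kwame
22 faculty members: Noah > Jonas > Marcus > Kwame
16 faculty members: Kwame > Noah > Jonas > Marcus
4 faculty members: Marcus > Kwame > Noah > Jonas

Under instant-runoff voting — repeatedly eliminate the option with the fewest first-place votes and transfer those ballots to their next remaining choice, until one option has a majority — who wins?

Noah

Round 1: Jonas 60, Noah 53, Kwame 16, Marcus 4. Eliminate Marcus.
Round 2: Jonas 60, Noah 53, Kwame 20. Eliminate Kwame.
Round 3: Jonas 60, Noah 73. Noah has a majority.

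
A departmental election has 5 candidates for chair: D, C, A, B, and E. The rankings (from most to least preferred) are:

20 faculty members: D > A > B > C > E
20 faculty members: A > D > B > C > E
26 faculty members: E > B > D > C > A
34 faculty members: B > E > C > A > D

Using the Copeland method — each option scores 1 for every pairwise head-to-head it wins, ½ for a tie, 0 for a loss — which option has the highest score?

B

D: beats C; loses to A, B, and E → score 1.
C: beats A; loses to D, B, and E → score 1.
A: beats D; loses to C, B, and E → score 1.
B: beats D, C, A, and E → score 4.
E: beats D, C, and A; loses to B → score 3.
B has the best pairwise record.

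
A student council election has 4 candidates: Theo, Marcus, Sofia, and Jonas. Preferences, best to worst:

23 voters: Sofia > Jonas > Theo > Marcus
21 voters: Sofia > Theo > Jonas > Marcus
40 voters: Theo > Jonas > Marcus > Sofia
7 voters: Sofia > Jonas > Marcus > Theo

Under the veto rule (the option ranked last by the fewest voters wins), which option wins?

Last-place votes: Theo 7, Marcus 44, Sofia 40, Jonas 0.
Jonas is ranked last by the fewest voters, so Jonas wins.

Jonas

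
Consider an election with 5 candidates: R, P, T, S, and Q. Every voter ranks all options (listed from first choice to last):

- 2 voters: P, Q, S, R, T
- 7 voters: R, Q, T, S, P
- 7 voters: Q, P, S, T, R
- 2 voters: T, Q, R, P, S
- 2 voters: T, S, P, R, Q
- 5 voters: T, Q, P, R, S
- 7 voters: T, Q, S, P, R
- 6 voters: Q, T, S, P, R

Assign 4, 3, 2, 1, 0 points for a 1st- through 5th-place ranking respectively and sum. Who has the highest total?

R: 2·1 + 7·4 + 7·0 + 2·2 + 2·1 + 5·1 + 7·0 + 6·0 = 41
P: 2·4 + 7·0 + 7·3 + 2·1 + 2·2 + 5·2 + 7·1 + 6·1 = 58
T: 2·0 + 7·2 + 7·1 + 2·4 + 2·4 + 5·4 + 7·4 + 6·3 = 103
S: 2·2 + 7·1 + 7·2 + 2·0 + 2·3 + 5·0 + 7·2 + 6·2 = 57
Q: 2·3 + 7·3 + 7·4 + 2·3 + 2·0 + 5·3 + 7·3 + 6·4 = 121
Q has the highest Borda score (121).

Q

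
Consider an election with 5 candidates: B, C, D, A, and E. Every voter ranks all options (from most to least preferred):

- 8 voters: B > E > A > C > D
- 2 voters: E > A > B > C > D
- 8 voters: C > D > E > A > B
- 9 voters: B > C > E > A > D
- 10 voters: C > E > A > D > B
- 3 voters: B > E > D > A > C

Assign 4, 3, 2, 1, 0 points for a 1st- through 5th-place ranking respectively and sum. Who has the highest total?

B: 8·4 + 2·2 + 8·0 + 9·4 + 10·0 + 3·4 = 84
C: 8·1 + 2·1 + 8·4 + 9·3 + 10·4 + 3·0 = 109
D: 8·0 + 2·0 + 8·3 + 9·0 + 10·1 + 3·2 = 40
A: 8·2 + 2·3 + 8·1 + 9·1 + 10·2 + 3·1 = 62
E: 8·3 + 2·4 + 8·2 + 9·2 + 10·3 + 3·3 = 105
C has the highest Borda score (109).

C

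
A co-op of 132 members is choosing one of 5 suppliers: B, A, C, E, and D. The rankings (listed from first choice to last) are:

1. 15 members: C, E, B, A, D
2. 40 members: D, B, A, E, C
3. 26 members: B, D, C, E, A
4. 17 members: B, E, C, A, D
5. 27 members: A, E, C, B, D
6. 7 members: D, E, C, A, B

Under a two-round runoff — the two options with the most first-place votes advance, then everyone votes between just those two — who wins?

Round 1 first-place votes: B 43, A 27, C 15, E 0, D 47.
D and B advance.
Runoff: D is preferred to B by 47 voters; B by 85.
B wins the runoff.

B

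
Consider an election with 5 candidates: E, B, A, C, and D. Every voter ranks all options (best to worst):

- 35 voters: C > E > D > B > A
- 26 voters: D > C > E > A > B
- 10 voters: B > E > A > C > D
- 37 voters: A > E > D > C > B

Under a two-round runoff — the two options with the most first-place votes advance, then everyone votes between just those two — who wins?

C

Round 1 first-place votes: E 0, B 10, A 37, C 35, D 26.
A and C advance.
Runoff: A is preferred to C by 47 voters; C by 61.
C wins the runoff.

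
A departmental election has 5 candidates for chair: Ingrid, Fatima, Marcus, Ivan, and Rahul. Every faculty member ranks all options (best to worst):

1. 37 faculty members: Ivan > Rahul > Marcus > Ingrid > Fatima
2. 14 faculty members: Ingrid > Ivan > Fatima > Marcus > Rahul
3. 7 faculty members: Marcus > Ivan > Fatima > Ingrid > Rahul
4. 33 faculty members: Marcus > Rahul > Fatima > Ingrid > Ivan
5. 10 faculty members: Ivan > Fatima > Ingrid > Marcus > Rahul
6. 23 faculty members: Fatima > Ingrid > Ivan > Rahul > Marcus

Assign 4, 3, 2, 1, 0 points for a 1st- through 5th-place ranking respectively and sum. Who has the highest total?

Ivan

Ingrid: 37·1 + 14·4 + 7·1 + 33·1 + 10·2 + 23·3 = 222
Fatima: 37·0 + 14·2 + 7·2 + 33·2 + 10·3 + 23·4 = 230
Marcus: 37·2 + 14·1 + 7·4 + 33·4 + 10·1 + 23·0 = 258
Ivan: 37·4 + 14·3 + 7·3 + 33·0 + 10·4 + 23·2 = 297
Rahul: 37·3 + 14·0 + 7·0 + 33·3 + 10·0 + 23·1 = 233
Ivan has the highest Borda score (297).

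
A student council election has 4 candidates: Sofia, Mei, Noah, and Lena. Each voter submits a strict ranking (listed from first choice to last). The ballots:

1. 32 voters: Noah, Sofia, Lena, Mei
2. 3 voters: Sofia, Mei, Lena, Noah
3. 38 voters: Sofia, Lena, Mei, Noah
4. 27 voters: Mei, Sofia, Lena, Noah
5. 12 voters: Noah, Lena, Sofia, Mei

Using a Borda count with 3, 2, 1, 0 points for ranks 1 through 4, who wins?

Sofia

Sofia: 32·2 + 3·3 + 38·3 + 27·2 + 12·1 = 253
Mei: 32·0 + 3·2 + 38·1 + 27·3 + 12·0 = 125
Noah: 32·3 + 3·0 + 38·0 + 27·0 + 12·3 = 132
Lena: 32·1 + 3·1 + 38·2 + 27·1 + 12·2 = 162
Sofia has the highest Borda score (253).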